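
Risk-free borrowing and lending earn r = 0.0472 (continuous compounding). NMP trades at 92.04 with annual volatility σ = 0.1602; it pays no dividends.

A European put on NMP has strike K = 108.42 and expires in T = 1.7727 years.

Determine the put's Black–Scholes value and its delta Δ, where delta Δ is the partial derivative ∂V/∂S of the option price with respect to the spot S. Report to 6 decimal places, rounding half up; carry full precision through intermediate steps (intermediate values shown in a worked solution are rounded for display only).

price = 12.547121
Δ = -0.606025

σ√T = 0.1602·√1.7727 = 0.213295
d₁ = (ln(S/K) + (r+σ²/2)T) / (σ√T) = (ln(92.04/108.42) + (0.0472+0.1602²/2)·1.7727) / 0.213295 = (-0.163789 + 0.106419) / 0.213295 = -0.268973
d₂ = d₁ − σ√T = -0.268973 − 0.213295 = -0.482268
e^{−rT} = 0.919733
N(−d₁) = 0.606025,  N(−d₂) = 0.685192
Put price V = K·e^{−rT}·N(−d₂) − S·N(−d₁) = 68.325645 − 55.778524 = 12.547121
Δ = −N(−d₁) = -0.606025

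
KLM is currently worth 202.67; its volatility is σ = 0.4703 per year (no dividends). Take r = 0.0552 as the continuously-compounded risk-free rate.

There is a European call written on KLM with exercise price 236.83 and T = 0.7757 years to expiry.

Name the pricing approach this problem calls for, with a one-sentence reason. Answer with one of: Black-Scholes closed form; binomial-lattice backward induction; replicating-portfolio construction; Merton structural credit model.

Key observation: the strike-236.83 call on KLM is European-exercise on a continuously-modelled lognormal underlying, so its value is a single closed-form evaluation.

framework: Black-Scholes closed form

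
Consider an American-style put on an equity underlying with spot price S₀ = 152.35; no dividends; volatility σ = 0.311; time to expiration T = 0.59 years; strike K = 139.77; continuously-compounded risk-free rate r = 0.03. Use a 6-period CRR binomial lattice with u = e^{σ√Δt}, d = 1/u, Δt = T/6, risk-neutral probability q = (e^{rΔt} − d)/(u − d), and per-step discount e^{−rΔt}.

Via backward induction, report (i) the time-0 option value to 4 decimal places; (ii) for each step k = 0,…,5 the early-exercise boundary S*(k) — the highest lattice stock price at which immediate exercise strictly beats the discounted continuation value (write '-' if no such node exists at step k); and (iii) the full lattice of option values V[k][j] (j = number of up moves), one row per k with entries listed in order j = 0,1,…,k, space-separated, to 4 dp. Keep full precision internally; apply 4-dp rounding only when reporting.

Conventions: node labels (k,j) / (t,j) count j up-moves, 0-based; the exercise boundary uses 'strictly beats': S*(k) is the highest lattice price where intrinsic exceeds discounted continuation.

price = 8.1191
boundary = - - - - 103.1398 113.7052
tree:
8.1191
12.5139 3.6076
18.6888 6.1819 0.9582
26.8269 10.3568 1.8871 0.0000
36.6302 16.8160 3.7167 0.0000 0.0000
46.2139 26.0648 7.3201 0.0000 0.0000 0.0000
54.9071 36.6302 14.4171 0.0000 0.0000 0.0000 0.0000

Δt=0.09833, u=1.10244, d=0.90708, q=0.49076, disc=e^(-rΔt)=0.99705
k=6 terminal: V=max(K-S,0) → 54.9071 36.6302 14.4171 0.0000 0.0000 0.0000 0.0000
k=5: j=0 S=93.5561 intr=46.2139 cont=45.8022 V=46.2139[EX]; j=1 S=113.7052 intr=26.0648 cont=25.6531 V=26.0648[EX]; j=2 S=138.1937 intr=1.5763 cont=7.3201 V=7.3201[hold]; j=3 S=167.9564 intr=0.0000 cont=0.0000 V=0.0000[hold]; j=4 S=204.1290 intr=0.0000 cont=0.0000 V=0.0000[hold]; j=5 S=248.0920 intr=0.0000 cont=0.0000 V=0.0000[hold]  S*(5)=113.7052
k=4: j=0 S=103.1398 intr=36.6302 cont=36.2185 V=36.6302[EX]; j=1 S=125.3529 intr=14.4171 cont=16.8160 V=16.8160[hold]; j=2 S=152.3500 intr=0.0000 cont=3.7167 V=3.7167[hold]; j=3 S=185.1615 intr=0.0000 cont=0.0000 V=0.0000[hold]; j=4 S=225.0395 intr=0.0000 cont=0.0000 V=0.0000[hold]  S*(4)=103.1398
k=3: j=0 S=113.7052 intr=26.0648 cont=26.8269 V=26.8269[hold]; j=1 S=138.1937 intr=1.5763 cont=10.3568 V=10.3568[hold]; j=2 S=167.9564 intr=0.0000 cont=1.8871 V=1.8871[hold]; j=3 S=204.1290 intr=0.0000 cont=0.0000 V=0.0000[hold]  S*(3)=-
k=2: j=0 S=125.3529 intr=14.4171 cont=18.6888 V=18.6888[hold]; j=1 S=152.3500 intr=0.0000 cont=6.1819 V=6.1819[hold]; j=2 S=185.1615 intr=0.0000 cont=0.9582 V=0.9582[hold]  S*(2)=-
k=1: j=0 S=138.1937 intr=1.5763 cont=12.5139 V=12.5139[hold]; j=1 S=167.9564 intr=0.0000 cont=3.6076 V=3.6076[hold]  S*(1)=-
k=0: j=0 S=152.3500 intr=0.0000 cont=8.1191 V=8.1191[hold]  S*(0)=-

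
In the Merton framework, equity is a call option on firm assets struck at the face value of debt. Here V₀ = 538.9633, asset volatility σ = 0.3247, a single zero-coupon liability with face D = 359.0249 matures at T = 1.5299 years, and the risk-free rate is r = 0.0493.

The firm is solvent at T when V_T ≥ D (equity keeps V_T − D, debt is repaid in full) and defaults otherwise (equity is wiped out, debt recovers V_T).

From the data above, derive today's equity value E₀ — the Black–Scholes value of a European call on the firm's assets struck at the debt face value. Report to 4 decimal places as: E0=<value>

E0=215.4501

Work the structural quantities from V₀ = 538.9633 against face 359.0249:
d₁ = [ln(V₀/D) + (r + σ²/2)T] / (σ√T)
   = [ln(538.9633/359.0249) + (0.0493 + 0.5·0.3247²)·1.5299] / (0.3247·√1.5299)
   = [0.406256 + 0.156073] / 0.401619 = 1.400156
d₂ = d₁ − σ√T = 1.400156 − 0.401619 = 0.998537
N(d₁) = 0.919267,  N(d₂) = 0.840991,  e^(−rT) = 0.927350
E₀ = V₀·N(d₁) − D·e^(−rT)·N(d₂)
   = 538.9633·0.919267 − 359.0249·0.927350·0.840991 = 215.450100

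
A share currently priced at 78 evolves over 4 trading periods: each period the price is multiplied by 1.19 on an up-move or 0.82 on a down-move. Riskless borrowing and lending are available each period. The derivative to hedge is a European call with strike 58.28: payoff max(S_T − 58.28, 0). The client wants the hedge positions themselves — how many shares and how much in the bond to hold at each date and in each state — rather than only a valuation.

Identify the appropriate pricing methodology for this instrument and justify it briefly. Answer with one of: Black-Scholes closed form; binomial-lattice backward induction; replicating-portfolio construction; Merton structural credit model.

framework: replicating-portfolio construction

Key observation: a price alone would not answer the question — the per-node share/bond construction on the spot-78, 1.19/0.82 tree is required, and only the replicating-portfolio method yields it.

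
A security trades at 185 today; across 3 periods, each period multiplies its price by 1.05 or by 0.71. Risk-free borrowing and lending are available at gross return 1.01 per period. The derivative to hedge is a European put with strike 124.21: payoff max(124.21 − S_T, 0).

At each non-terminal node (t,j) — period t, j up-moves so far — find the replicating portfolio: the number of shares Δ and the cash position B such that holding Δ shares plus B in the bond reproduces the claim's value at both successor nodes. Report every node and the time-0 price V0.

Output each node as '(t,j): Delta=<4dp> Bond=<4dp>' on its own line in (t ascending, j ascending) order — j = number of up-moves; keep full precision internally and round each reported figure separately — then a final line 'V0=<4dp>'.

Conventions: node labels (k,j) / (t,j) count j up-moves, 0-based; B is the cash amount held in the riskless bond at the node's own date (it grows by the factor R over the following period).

Risk-neutral probability p* = (R−d)/(u−d) = (1.01−0.71)/(1.05−0.71) = 0.8824.
At maturity the claim pays: V(3,0)=57.9965, V(3,1)=26.2886, V(3,2)=0.0000, V(3,3)=0.0000
(2,0): S=93.2585. Δ = (V_up−V_dn)/(S_up−S_dn) = (26.2886−57.9965)/(97.9214−66.2135) = -1.0000. V = [p*·26.2886 + (1−p*)·57.9965]/1.01 = 29.7217. B = V − Δ·S = 122.9802.
(2,1): S=137.9175. Δ = (V_up−V_dn)/(S_up−S_dn) = (0.0000−26.2886)/(144.8134−97.9214) = -0.5606. V = [p*·0.0000 + (1−p*)·26.2886]/1.01 = 3.0622. B = V − Δ·S = 80.3815.
(2,2): S=203.9625. Δ = (V_up−V_dn)/(S_up−S_dn) = (0.0000−0.0000)/(214.1606−144.8134) = 0.0000. V = [p*·0.0000 + (1−p*)·0.0000]/1.01 = 0.0000. B = V − Δ·S = 0.0000.
(1,0): S=131.3500. Δ = (V_up−V_dn)/(S_up−S_dn) = (3.0622−29.7217)/(137.9175−93.2585) = -0.5970. V = [p*·3.0622 + (1−p*)·29.7217]/1.01 = 6.1372. B = V − Δ·S = 84.5476.
(1,1): S=194.2500. Δ = (V_up−V_dn)/(S_up−S_dn) = (0.0000−3.0622)/(203.9625−137.9175) = -0.0464. V = [p*·0.0000 + (1−p*)·3.0622]/1.01 = 0.3567. B = V − Δ·S = 9.3630.
(0,0): S=185.0000. Δ = (V_up−V_dn)/(S_up−S_dn) = (0.3567−6.1372)/(194.2500−131.3500) = -0.0919. V = [p*·0.3567 + (1−p*)·6.1372]/1.01 = 1.0265. B = V − Δ·S = 18.0280.
Verification: the root portfolio costs Δ(0,0)·S0 + B(0,0) = 1.0265, matching V0.

(0,0): Delta=-0.0919 Bond=18.0280
(1,0): Delta=-0.5970 Bond=84.5476
(1,1): Delta=-0.0464 Bond=9.3630
(2,0): Delta=-1.0000 Bond=122.9802
(2,1): Delta=-0.5606 Bond=80.3815
(2,2): Delta=0.0000 Bond=0.0000
V0=1.0265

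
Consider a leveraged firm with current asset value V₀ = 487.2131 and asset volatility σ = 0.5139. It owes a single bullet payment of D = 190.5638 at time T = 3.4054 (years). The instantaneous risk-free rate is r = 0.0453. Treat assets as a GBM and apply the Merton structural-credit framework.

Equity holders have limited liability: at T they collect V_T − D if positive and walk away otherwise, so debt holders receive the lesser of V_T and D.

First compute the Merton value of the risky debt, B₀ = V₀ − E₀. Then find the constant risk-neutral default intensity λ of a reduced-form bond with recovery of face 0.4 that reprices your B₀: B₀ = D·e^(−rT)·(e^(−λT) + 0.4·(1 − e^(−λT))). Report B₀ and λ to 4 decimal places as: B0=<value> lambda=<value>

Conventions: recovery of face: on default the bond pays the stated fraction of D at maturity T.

With assets at 487.2131 and a single debt payment of 190.5638 at 3.4054 years:
d₁ = [ln(V₀/D) + (r + σ²/2)T] / (σ√T)
   = [ln(487.2131/190.5638) + (0.0453 + 0.5·0.5139²)·3.4054] / (0.5139·√3.4054)
   = [0.938715 + 0.603936] / 0.948337 = 1.626690
d₂ = d₁ − σ√T = 1.626690 − 0.948337 = 0.678353
N(d₁) = 0.948099,  N(d₂) = 0.751226,  e^(−rT) = 0.857045
E₀ = V₀·N(d₁) − D·e^(−rT)·N(d₂)
   = 487.2131·0.948099 − 190.5638·0.857045·0.751226 = 339.234436
B₀ = V₀ − E₀ = 487.2131 − 339.234436 = 147.978664
e^(−λT) = (B₀·e^(rT)/D − 0.4)/(1 − 0.4) = (147.9787·1.166800/190.5638 − 0.4)/0.6 = 0.84342679
λ = −ln(0.84342679)/3.4054 = 0.050004

B0=147.9787 lambda=0.0500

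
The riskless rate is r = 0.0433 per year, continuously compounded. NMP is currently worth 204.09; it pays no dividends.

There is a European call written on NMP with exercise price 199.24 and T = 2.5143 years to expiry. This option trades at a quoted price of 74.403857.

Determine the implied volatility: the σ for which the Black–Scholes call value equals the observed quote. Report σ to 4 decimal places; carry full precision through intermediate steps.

At σ = 0.5176 the Black–Scholes value reproduces the quote:
σ√T = 0.5176·√2.5143 = 0.820735
d₁ = (ln(S/K) + (r+σ²/2)T) / (σ√T) = (ln(204.09/199.24) + (0.0433+0.5176²/2)·2.5143) / 0.820735 = (0.024051 + 0.445672) / 0.820735 = 0.572320
d₂ = d₁ − σ√T = 0.572320 − 0.820735 = -0.248415
e^{−rT} = 0.896848
N(d₁) = 0.716447,  N(d₂) = 0.401907
V = S·N(d₁) − K·e^{−rT}·N(d₂) = 146.219748 − 71.815891 = 74.403857 (the quoted price), and the Black–Scholes price is strictly increasing in σ, so σ is unique

sigma = 0.5176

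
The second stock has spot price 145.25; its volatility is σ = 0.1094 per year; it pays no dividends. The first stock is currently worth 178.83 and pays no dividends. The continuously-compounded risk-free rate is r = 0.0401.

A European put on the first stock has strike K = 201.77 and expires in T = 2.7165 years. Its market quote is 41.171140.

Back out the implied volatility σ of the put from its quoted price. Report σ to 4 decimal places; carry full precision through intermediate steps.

sigma = 0.3436

At σ = 0.3436 the Black–Scholes value reproduces the quote:
σ√T = 0.3436·√2.7165 = 0.566315
d₁ = (ln(S/K) + (r+σ²/2)T) / (σ√T) = (ln(178.83/201.77) + (0.0401+0.3436²/2)·2.7165) / 0.566315 = (-0.120693 + 0.269288) / 0.566315 = 0.262390
d₂ = d₁ − σ√T = 0.262390 − 0.566315 = -0.303925
e^{−rT} = 0.896792
N(−d₁) = 0.396511,  N(−d₂) = 0.619408
V = K·e^{−rT}·N(−d₂) − S·N(−d₁) = 112.079121 − 70.907981 = 41.171140 (equal to the quote); since ∂V/∂σ > 0 for all σ, the implied volatility is unique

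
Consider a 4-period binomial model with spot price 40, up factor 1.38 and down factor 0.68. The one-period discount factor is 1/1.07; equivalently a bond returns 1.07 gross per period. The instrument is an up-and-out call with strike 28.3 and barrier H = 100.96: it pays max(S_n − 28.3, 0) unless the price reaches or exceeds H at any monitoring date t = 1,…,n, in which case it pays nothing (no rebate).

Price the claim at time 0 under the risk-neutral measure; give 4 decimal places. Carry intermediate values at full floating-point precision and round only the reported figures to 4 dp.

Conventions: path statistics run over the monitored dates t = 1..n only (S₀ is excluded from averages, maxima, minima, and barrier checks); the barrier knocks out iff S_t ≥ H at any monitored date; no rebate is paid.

Under the martingale measure an up-move has probability p* = 0.5571; value the claim as the probability-weighted average of per-path payoffs, discounted 4 periods at R = 1.07.
Enumerate all 2^4 = 16 price paths (U = up ×1.38, D = down ×0.68); each path with k up-moves has probability p*^k·(1−p*)^(4−k).
DDDD: M=27.2000, payoff=0.0000, prob=0.038464
UDDD: M=55.2000, payoff=0.0000, prob=0.048390
DUDD: M=37.5360, payoff=0.0000, prob=0.048390
UUDD: M=76.1760, payoff=6.9238, prob=0.060878
DDUD: M=27.2000, payoff=0.0000, prob=0.048390
UDUD: M=55.2000, payoff=6.9238, prob=0.060878
DUUD: M=51.7997, payoff=6.9238, prob=0.060878
UUUD: M=105.1229, payoff=0.0000, prob=0.076588
DDDU: M=27.2000, payoff=0.0000, prob=0.048390
UDDU: M=55.2000, payoff=6.9238, prob=0.060878
DUDU: M=37.5360, payoff=6.9238, prob=0.060878
UUDU: M=76.1760, payoff=43.1836, prob=0.076588
DDUU: M=35.2238, payoff=6.9238, prob=0.060878
UDUU: M=71.4836, payoff=43.1836, prob=0.076588
DUUU: M=71.4836, payoff=43.1836, prob=0.076588
UUUU: M=145.0696, payoff=0.0000, prob=0.096353
Price = Σ prob·payoff / R^4 = 12.451124 / 1.310796 = 9.4989

price = 9.4989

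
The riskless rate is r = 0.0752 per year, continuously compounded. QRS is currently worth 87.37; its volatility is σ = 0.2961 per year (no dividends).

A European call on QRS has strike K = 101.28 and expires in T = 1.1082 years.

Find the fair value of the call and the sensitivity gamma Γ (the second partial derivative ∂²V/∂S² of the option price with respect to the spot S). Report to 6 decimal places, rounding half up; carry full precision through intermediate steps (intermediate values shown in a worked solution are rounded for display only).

price = 8.510698
Γ = 0.014630

σ√T = 0.2961·√1.1082 = 0.311708
d₁ = (ln(S/K) + (r+σ²/2)T) / (σ√T) = (ln(87.37/101.28) + (0.0752+0.2961²/2)·1.1082) / 0.311708 = (-0.147737 + 0.131917) / 0.311708 = -0.050751
d₂ = d₁ − σ√T = -0.050751 − 0.311708 = -0.362459
e^{−rT} = 0.920041
N(d₁) = 0.479762,  N(d₂) = 0.358505
Call price V = S·N(d₁) − K·e^{−rT}·N(d₂) = 41.916799 − 33.406102 = 8.510698
φ(d₁) = (1/√(2π))·e^{−d₁²/2} = 0.398429
Γ = φ(d₁) / (S·σ·√T) = 0.014630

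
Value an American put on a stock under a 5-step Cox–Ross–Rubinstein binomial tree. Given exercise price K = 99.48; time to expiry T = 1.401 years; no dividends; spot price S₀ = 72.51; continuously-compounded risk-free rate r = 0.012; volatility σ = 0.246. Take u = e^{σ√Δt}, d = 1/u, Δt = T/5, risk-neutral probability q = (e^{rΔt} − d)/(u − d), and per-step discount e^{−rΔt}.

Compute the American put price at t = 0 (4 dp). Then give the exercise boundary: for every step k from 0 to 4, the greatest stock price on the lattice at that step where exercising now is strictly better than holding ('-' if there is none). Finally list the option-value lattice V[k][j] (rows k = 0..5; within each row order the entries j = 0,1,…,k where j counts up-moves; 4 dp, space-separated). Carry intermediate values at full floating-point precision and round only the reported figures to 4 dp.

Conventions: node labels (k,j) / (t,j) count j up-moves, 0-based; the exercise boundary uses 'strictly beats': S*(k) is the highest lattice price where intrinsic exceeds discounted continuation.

Δt=0.28020  u=1.13908  d=0.87790  q=0.48039  discount=0.99664
step 5 (expiry): payoffs max(K−S,0) = 61.6676 50.4186 35.8231 16.8856 0.0000 0.0000
step 4: (k=4,j=0): S=43.0712, K−S=56.4088, hold=56.0749 ⇒ V=56.4088 exercise | (k=4,j=1): S=55.8846, K−S=43.5954, hold=43.2614 ⇒ V=43.5954 exercise | (k=4,j=2): S=72.5100, K−S=26.9700, hold=26.6361 ⇒ V=26.9700 exercise | (k=4,j=3): S=94.0813, K−S=5.3987, hold=8.7445 ⇒ V=8.7445 continue | (k=4,j=4): S=122.0700, K−S=0.0000, hold=0.0000 ⇒ V=0.0000 continue  boundary S*=72.5100
step 3: (k=3,j=0): S=49.0614, K−S=50.4186, hold=50.0847 ⇒ V=50.4186 exercise | (k=3,j=1): S=63.6569, K−S=35.8231, hold=35.4892 ⇒ V=35.8231 exercise | (k=3,j=2): S=82.5944, K−S=16.8856, hold=18.1536 ⇒ V=18.1536 continue | (k=3,j=3): S=107.1658, K−S=0.0000, hold=4.5285 ⇒ V=4.5285 continue  boundary S*=63.6569
step 2: (k=2,j=0): S=55.8846, K−S=43.5954, hold=43.2614 ⇒ V=43.5954 exercise | (k=2,j=1): S=72.5100, K−S=26.9700, hold=27.2431 ⇒ V=27.2431 continue | (k=2,j=2): S=94.0813, K−S=5.3987, hold=11.5693 ⇒ V=11.5693 continue  boundary S*=55.8846
step 1: (k=1,j=0): S=63.6569, K−S=35.8231, hold=35.6200 ⇒ V=35.8231 exercise | (k=1,j=1): S=82.5944, K−S=16.8856, hold=19.6474 ⇒ V=19.6474 continue  boundary S*=63.6569
step 0: (k=0,j=0): S=72.5100, K−S=26.9700, hold=27.9584 ⇒ V=27.9584 continue  boundary S*=-

price = 27.9584
boundary = - 63.6569 55.8846 63.6569 72.5100
tree:
27.9584
35.8231 19.6474
43.5954 27.2431 11.5693
50.4186 35.8231 18.1536 4.5285
56.4088 43.5954 26.9700 8.7445 0.0000
61.6676 50.4186 35.8231 16.8856 0.0000 0.0000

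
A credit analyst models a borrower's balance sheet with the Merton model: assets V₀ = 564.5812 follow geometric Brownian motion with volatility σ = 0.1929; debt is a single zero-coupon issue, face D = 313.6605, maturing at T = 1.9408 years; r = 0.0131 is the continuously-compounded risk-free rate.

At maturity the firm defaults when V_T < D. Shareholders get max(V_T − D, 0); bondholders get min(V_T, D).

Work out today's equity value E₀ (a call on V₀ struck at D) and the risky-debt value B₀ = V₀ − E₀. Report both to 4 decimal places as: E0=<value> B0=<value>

Equity is a call on the firm's assets struck at D = 313.6605:
d₁ = [ln(V₀/D) + (r + σ²/2)T] / (σ√T)
   = [ln(564.5812/313.6605) + (0.0131 + 0.5·0.1929²)·1.9408] / (0.1929·√1.9408)
   = [0.587773 + 0.061533] / 0.268734 = 2.416168
d₂ = d₁ − σ√T = 2.416168 − 0.268734 = 2.147434
N(d₁) = 0.992158,  N(d₂) = 0.984121,  e^(−rT) = 0.974896
E₀ = V₀·N(d₁) − D·e^(−rT)·N(d₂)
   = 564.5812·0.992158 − 313.6605·0.974896·0.984121 = 259.222851
B₀ = V₀ − E₀ = 564.5812 − 259.222851 = 305.358349

E0=259.2229 B0=305.3583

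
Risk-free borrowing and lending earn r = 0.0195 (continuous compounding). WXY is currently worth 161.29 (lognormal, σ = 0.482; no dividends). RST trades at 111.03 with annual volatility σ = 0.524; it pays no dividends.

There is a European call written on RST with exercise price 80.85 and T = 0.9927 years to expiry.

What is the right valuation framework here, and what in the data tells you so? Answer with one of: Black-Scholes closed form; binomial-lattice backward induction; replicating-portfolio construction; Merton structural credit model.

framework: Black-Scholes closed form

Key observation: the strike-80.85 call on RST is European-exercise on a continuously-modelled lognormal underlying, so its value is a single closed-form evaluation.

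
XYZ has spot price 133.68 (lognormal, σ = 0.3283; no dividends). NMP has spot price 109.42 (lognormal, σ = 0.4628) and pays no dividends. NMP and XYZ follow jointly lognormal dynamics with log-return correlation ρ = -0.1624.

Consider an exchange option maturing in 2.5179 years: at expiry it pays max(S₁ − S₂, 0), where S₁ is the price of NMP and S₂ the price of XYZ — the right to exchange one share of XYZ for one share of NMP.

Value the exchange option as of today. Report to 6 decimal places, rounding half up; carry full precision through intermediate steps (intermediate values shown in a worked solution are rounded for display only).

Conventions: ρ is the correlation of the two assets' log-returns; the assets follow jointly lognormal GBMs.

exchange price = 33.880814

σ_eff = √(σ₁² + σ₂² − 2ρσ₁σ₂) = √(0.4628² + 0.3283² − 2·-0.1624·0.4628·0.3283) = 0.609355
d₁ = (ln(S₁/S₂) + (q₂ − q₁ + σ_eff²/2)T) / (σ_eff√T) = (ln(109.42/133.68) + (0.0 − 0.0 + 0.185657)·2.5179) / 0.966918 = 0.276353
d₂ = d₁ − σ_eff√T = 0.276353 − 0.966918 = -0.690566
N(d₁) = 0.608861,  N(d₂) = 0.244919
V = S₁·e^{−q₁T}·N(d₁) − S₂·e^{−q₂T}·N(d₂) = 66.621614 − 32.740800 = 33.880814
Key observation: pricing in XYZ-units makes this a unit-strike call on the ratio S₁/S₂ — the risk-free rate cancels and cannot affect the value.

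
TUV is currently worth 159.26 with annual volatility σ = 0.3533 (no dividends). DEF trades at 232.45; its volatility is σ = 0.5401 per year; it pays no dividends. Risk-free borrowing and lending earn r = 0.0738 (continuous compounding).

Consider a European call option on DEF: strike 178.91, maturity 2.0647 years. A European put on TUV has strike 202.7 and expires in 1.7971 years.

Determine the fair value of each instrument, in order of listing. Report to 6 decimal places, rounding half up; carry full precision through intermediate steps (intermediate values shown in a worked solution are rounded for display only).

[DEF call K=178.91]
σ√T = 0.5401·√2.0647 = 0.776073
d₁ = (ln(S/K) + (r+σ²/2)T) / (σ√T) = (ln(232.45/178.91) + (0.0738+0.5401²/2)·2.0647) / 0.776073 = (0.261792 + 0.453520) / 0.776073 = 0.921707
d₂ = d₁ − σ√T = 0.921707 − 0.776073 = 0.145634
e^{−rT} = 0.858666
N(d₁) = 0.821659,  N(d₂) = 0.557895
price = S·N(d₁) − K·e^{−rT}·N(d₂) = 190.994688 − 85.706012 = 105.288676
[TUV put K=202.7]
σ√T = 0.3533·√1.7971 = 0.473620
d₁ = (ln(S/K) + (r+σ²/2)T) / (σ√T) = (ln(159.26/202.7) + (0.0738+0.3533²/2)·1.7971) / 0.473620 = (-0.241189 + 0.244784) / 0.473620 = 0.007590
d₂ = d₁ − σ√T = 0.007590 − 0.473620 = -0.466030
e^{−rT} = 0.875793
N(−d₁) = 0.496972,  N(−d₂) = 0.679403
price = K·e^{−rT}·N(−d₂) − S·N(−d₁) = 120.609739 − 79.147763 = 41.461976

price(DEF call K=178.91) = 105.288676
price(TUV put K=202.7) = 41.461976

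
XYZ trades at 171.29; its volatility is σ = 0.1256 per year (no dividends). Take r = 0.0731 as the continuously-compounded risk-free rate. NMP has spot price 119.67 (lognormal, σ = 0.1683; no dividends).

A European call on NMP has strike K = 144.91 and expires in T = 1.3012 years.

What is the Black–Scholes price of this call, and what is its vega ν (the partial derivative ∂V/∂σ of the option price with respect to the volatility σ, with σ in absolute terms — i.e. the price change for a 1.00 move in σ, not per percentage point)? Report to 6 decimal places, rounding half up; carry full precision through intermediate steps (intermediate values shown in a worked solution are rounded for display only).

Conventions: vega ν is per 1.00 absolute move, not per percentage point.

σ√T = 0.1683·√1.3012 = 0.191980
d₁ = (ln(S/K) + (r+σ²/2)T) / (σ√T) = (ln(119.67/144.91) + (0.0731+0.1683²/2)·1.3012) / 0.191980 = (-0.191375 + 0.113546) / 0.191980 = -0.405402
d₂ = d₁ − σ√T = -0.405402 − 0.191980 = -0.597382
e^{−rT} = 0.909266
N(d₁) = 0.342591,  N(d₂) = 0.275126
Call price V = S·N(d₁) − K·e^{−rT}·N(d₂) = 40.997888 − 36.251117 = 4.746771
φ(d₁) = (1/√(2π))·e^{−d₁²/2} = 0.367470
ν = S·φ(d₁)·√T = 50.162497

price = 4.746771
ν = 50.162497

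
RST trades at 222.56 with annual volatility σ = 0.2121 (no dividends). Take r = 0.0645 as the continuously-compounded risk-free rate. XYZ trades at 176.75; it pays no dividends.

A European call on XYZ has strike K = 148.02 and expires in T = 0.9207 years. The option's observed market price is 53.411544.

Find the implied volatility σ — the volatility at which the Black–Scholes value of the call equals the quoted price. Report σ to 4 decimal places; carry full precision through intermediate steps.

At σ = 0.5253 the Black–Scholes value reproduces the quote:
σ√T = 0.5253·√0.9207 = 0.504042
d₁ = (ln(S/K) + (r+σ²/2)T) / (σ√T) = (ln(176.75/148.02) + (0.0645+0.5253²/2)·0.9207) / 0.504042 = (0.177389 + 0.186414) / 0.504042 = 0.721772
d₂ = d₁ − σ√T = 0.721772 − 0.504042 = 0.217730
e^{−rT} = 0.942344
N(d₁) = 0.764783,  N(d₂) = 0.586180
V = S·N(d₁) − K·e^{−rT}·N(d₂) = 135.175324 − 81.763780 = 53.411544 (the quoted price), and the Black–Scholes price is strictly increasing in σ, so σ is unique

sigma = 0.5253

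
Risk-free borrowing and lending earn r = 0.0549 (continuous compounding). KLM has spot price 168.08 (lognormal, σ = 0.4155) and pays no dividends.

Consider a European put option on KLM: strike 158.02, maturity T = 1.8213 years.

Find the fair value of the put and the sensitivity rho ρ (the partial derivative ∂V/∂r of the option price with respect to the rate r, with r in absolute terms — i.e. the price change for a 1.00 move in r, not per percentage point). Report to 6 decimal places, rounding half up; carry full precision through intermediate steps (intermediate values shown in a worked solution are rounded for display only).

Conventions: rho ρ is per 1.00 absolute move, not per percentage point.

σ√T = 0.4155·√1.8213 = 0.560740
d₁ = (ln(S/K) + (r+σ²/2)T) / (σ√T) = (ln(168.08/158.02) + (0.0549+0.4155²/2)·1.8213) / 0.560740 = (0.061718 + 0.257204) / 0.560740 = 0.568753
d₂ = d₁ − σ√T = 0.568753 − 0.560740 = 0.008013
e^{−rT} = 0.904847
N(−d₁) = 0.284762,  N(−d₂) = 0.496803
Put price V = K·e^{−rT}·N(−d₂) − S·N(−d₁) = 71.034913 − 47.862785 = 23.172128
ρ = −K·T·e^{−rT}·N(−d₂) = -129.375887

price = 23.172128
ρ = -129.375887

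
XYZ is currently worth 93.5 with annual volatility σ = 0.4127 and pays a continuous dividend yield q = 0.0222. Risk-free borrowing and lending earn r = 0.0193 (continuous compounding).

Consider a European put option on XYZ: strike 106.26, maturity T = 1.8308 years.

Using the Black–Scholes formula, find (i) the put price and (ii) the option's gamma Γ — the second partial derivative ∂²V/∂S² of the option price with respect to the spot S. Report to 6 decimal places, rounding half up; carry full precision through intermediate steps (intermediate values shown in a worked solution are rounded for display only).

σ√T = 0.4127·√1.8308 = 0.558412
d₁ = (ln(S/K) + (r−q+σ²/2)T) / (σ√T) = (ln(93.5/106.26) + (0.0193−0.0222+0.4127²/2)·1.8308) / 0.558412 = (-0.127927 + 0.150603) / 0.558412 = 0.040607
d₂ = d₁ − σ√T = 0.040607 − 0.558412 = -0.517805
e^{−rT} = 0.965283
e^{−qT} = 0.960171
N(−d₁) = 0.483805,  N(−d₂) = 0.697703
Put price V = K·e^{−rT}·N(−d₂) − S·e^{−qT}·N(−d₁) = 71.564040 − 43.434051 = 28.129989
φ(d₁) = (1/√(2π))·e^{−d₁²/2} = 0.398614
Γ = e^{−qT}·φ(d₁) / (S·σ·√T) = 0.007331

price = 28.129989
Γ = 0.007331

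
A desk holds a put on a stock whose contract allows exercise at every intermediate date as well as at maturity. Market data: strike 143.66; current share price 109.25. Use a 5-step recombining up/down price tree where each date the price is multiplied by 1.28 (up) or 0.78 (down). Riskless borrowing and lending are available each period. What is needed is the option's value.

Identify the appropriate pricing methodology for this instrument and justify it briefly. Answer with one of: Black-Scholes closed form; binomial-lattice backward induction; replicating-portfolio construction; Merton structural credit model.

Key observation: the defining feature is the embedded early-exercise option across 5 discrete dates on the spot-109.25 tree; pricing the strike-143.66 put means working backward with an exercise test at every node.

framework: binomial-lattice backward induction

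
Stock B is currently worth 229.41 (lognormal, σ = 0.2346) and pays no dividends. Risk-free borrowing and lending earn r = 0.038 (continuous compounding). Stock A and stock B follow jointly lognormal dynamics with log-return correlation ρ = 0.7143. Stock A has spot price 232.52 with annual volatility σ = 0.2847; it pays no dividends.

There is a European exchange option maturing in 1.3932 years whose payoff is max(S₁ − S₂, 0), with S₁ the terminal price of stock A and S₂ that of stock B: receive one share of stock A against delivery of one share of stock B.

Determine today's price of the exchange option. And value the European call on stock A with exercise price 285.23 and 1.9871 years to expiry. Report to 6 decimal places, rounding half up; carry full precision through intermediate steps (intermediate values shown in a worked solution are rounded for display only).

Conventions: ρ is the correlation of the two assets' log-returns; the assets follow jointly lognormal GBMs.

σ_eff = √(σ₁² + σ₂² − 2ρσ₁σ₂) = √(0.2847² + 0.2346² − 2·0.7143·0.2847·0.2346) = 0.201678
d₁ = (ln(S₁/S₂) + (q₂ − q₁ + σ_eff²/2)T) / (σ_eff√T) = (ln(232.52/229.41) + (0.0 − 0.0 + 0.020337)·1.3932) / 0.238049 = 0.175590
d₂ = d₁ − σ_eff√T = 0.175590 − 0.238049 = -0.062459
N(d₁) = 0.569692,  N(d₂) = 0.475099
V = S₁·e^{−q₁T}·N(d₁) − S₂·e^{−q₂T}·N(d₂) = 132.464806 − 108.992426 = 23.472380
[vanilla: stock A call K=285.23]
σ√T = 0.2847·√1.9871 = 0.401326
d₁ = (ln(S/K) + (r+σ²/2)T) / (σ√T) = (ln(232.52/285.23) + (0.038+0.2847²/2)·1.9871) / 0.401326 = (-0.204320 + 0.156041) / 0.401326 = -0.120298
d₂ = d₁ − σ√T = -0.120298 − 0.401326 = -0.521624
e^{−rT} = 0.927271
N(d₁) = 0.452124,  N(d₂) = 0.300966
price = S·N(d₁) − K·e^{−rT}·N(d₂) = 105.127808 − 79.601173 = 25.526635

exchange price = 23.472380
price(stock A call K=285.23) = 25.526635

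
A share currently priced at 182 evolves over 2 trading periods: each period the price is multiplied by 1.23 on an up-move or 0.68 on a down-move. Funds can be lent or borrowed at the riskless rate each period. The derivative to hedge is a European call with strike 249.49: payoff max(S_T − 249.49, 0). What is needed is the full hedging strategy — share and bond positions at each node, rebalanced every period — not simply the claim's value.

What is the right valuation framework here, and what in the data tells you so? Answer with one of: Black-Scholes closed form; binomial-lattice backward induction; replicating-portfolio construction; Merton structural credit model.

Key observation: since the answer must list Δ and B at each node of the 1.23/0.68 lattice on 182, the replicating-portfolio method — solving the two-state system at every node — is the one that applies.

framework: replicating-portfolio construction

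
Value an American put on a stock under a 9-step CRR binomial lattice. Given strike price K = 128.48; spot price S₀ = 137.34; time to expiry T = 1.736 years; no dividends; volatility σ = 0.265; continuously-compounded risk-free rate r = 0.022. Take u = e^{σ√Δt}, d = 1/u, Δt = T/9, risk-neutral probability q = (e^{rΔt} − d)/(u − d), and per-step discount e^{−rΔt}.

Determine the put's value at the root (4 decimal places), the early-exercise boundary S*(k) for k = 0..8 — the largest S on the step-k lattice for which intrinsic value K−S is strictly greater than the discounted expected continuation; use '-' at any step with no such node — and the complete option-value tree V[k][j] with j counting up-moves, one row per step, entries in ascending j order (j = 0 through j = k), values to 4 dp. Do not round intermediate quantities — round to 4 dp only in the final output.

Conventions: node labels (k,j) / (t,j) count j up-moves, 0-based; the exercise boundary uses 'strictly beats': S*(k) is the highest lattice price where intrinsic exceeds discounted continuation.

price = 12.6646
boundary = - - - - 86.2213 76.7483 86.2213 96.8635 108.8193
tree:
12.6646
17.9047 7.3025
24.6269 11.0404 3.4624
32.8304 16.2741 5.6709 1.1862
42.2587 23.2699 9.1098 2.1289 0.2121
51.7317 32.0685 14.2838 3.7858 0.4171 0.0000
60.1639 42.2587 21.7056 6.6574 0.8199 0.0000 0.0000
67.6697 51.7317 31.6165 11.5443 1.6118 0.0000 0.0000 0.0000
74.3508 60.1639 42.2587 19.6607 3.1687 0.0000 0.0000 0.0000 0.0000
80.2978 67.6697 51.7317 31.6165 6.2293 0.0000 0.0000 0.0000 0.0000 0.0000

params: Δt=0.19289 u=1.12343 d=0.89013 q=0.48916 e^(-rΔt)=0.99577
t_9 payoffs: 80.2978 67.6697 51.7317 31.6165 6.2293 0.0000 0.0000 0.0000 0.0000 0.0000
t_8: node(8,0) S=54.1292 payoff=74.3508 vs cont=73.8067 → 74.3508 [stop]  node(8,1) S=68.3161 payoff=60.1639 vs cont=59.6198 → 60.1639 [stop]  node(8,2) S=86.2213 payoff=42.2587 vs cont=41.7147 → 42.2587 [stop]  node(8,3) S=108.8193 payoff=19.6607 vs cont=19.1167 → 19.6607 [stop]  node(8,4) S=137.3400 payoff=0.0000 vs cont=3.1687 → 3.1687 [wait]  node(8,5) S=173.3358 payoff=0.0000 vs cont=0.0000 → 0.0000 [wait]  node(8,6) S=218.7659 payoff=0.0000 vs cont=0.0000 → 0.0000 [wait]  node(8,7) S=276.1029 payoff=0.0000 vs cont=0.0000 → 0.0000 [wait]  node(8,8) S=348.4675 payoff=0.0000 vs cont=0.0000 → 0.0000 [wait]  ⇒ S*(8)=108.8193
t_7: node(7,0) S=60.8103 payoff=67.6697 vs cont=67.1256 → 67.6697 [stop]  node(7,1) S=76.7483 payoff=51.7317 vs cont=51.1876 → 51.7317 [stop]  node(7,2) S=96.8635 payoff=31.6165 vs cont=31.0725 → 31.6165 [stop]  node(7,3) S=122.2507 payoff=6.2293 vs cont=11.5443 → 11.5443 [wait]  node(7,4) S=154.2917 payoff=0.0000 vs cont=1.6118 → 1.6118 [wait]  node(7,5) S=194.7305 payoff=0.0000 vs cont=0.0000 → 0.0000 [wait]  node(7,6) S=245.7680 payoff=0.0000 vs cont=0.0000 → 0.0000 [wait]  node(7,7) S=310.1820 payoff=0.0000 vs cont=0.0000 → 0.0000 [wait]  ⇒ S*(7)=96.8635
t_6: node(6,0) S=68.3161 payoff=60.1639 vs cont=59.6198 → 60.1639 [stop]  node(6,1) S=86.2213 payoff=42.2587 vs cont=41.7147 → 42.2587 [stop]  node(6,2) S=108.8193 payoff=19.6607 vs cont=21.7056 → 21.7056 [wait]  node(6,3) S=137.3400 payoff=0.0000 vs cont=6.6574 → 6.6574 [wait]  node(6,4) S=173.3358 payoff=0.0000 vs cont=0.8199 → 0.8199 [wait]  node(6,5) S=218.7659 payoff=0.0000 vs cont=0.0000 → 0.0000 [wait]  node(6,6) S=276.1029 payoff=0.0000 vs cont=0.0000 → 0.0000 [wait]  ⇒ S*(6)=86.2213
t_5: node(5,0) S=76.7483 payoff=51.7317 vs cont=51.1876 → 51.7317 [stop]  node(5,1) S=96.8635 payoff=31.6165 vs cont=32.0685 → 32.0685 [wait]  node(5,2) S=122.2507 payoff=6.2293 vs cont=14.2838 → 14.2838 [wait]  node(5,3) S=154.2917 payoff=0.0000 vs cont=3.7858 → 3.7858 [wait]  node(5,4) S=194.7305 payoff=0.0000 vs cont=0.4171 → 0.4171 [wait]  node(5,5) S=245.7680 payoff=0.0000 vs cont=0.0000 → 0.0000 [wait]  ⇒ S*(5)=76.7483
t_4: node(4,0) S=86.2213 payoff=42.2587 vs cont=41.9348 → 42.2587 [stop]  node(4,1) S=108.8193 payoff=19.6607 vs cont=23.2699 → 23.2699 [wait]  node(4,2) S=137.3400 payoff=0.0000 vs cont=9.1098 → 9.1098 [wait]  node(4,3) S=173.3358 payoff=0.0000 vs cont=2.1289 → 2.1289 [wait]  node(4,4) S=218.7659 payoff=0.0000 vs cont=0.2121 → 0.2121 [wait]  ⇒ S*(4)=86.2213
t_3: node(3,0) S=96.8635 payoff=31.6165 vs cont=32.8304 → 32.8304 [wait]  node(3,1) S=122.2507 payoff=6.2293 vs cont=16.2741 → 16.2741 [wait]  node(3,2) S=154.2917 payoff=0.0000 vs cont=5.6709 → 5.6709 [wait]  node(3,3) S=194.7305 payoff=0.0000 vs cont=1.1862 → 1.1862 [wait]  ⇒ S*(3)=-
t_2: node(2,0) S=108.8193 payoff=19.6607 vs cont=24.6269 → 24.6269 [wait]  node(2,1) S=137.3400 payoff=0.0000 vs cont=11.0404 → 11.0404 [wait]  node(2,2) S=173.3358 payoff=0.0000 vs cont=3.4624 → 3.4624 [wait]  ⇒ S*(2)=-
t_1: node(1,0) S=122.2507 payoff=6.2293 vs cont=17.9047 → 17.9047 [wait]  node(1,1) S=154.2917 payoff=0.0000 vs cont=7.3025 → 7.3025 [wait]  ⇒ S*(1)=-
t_0: node(0,0) S=137.3400 payoff=0.0000 vs cont=12.6646 → 12.6646 [wait]  ⇒ S*(0)=-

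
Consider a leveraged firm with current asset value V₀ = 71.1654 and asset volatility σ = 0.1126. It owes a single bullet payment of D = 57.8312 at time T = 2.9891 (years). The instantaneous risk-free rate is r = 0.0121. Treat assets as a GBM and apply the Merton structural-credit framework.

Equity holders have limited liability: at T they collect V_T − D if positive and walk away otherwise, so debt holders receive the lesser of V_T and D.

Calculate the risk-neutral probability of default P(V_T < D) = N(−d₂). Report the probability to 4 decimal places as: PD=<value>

Work the structural quantities from V₀ = 71.1654 against face 57.8312:
d₁ = [ln(V₀/D) + (r + σ²/2)T] / (σ√T)
   = [ln(71.1654/57.8312) + (0.0121 + 0.5·0.1126²)·2.9891] / (0.1126·√2.9891)
   = [0.207478 + 0.055117] / 0.194674 = 1.348896
d₂ = d₁ − σ√T = 1.348896 − 0.194674 = 1.154222
risk-neutral PD = N(−d₂) = N(-1.154222) = 0.124205

PD=0.1242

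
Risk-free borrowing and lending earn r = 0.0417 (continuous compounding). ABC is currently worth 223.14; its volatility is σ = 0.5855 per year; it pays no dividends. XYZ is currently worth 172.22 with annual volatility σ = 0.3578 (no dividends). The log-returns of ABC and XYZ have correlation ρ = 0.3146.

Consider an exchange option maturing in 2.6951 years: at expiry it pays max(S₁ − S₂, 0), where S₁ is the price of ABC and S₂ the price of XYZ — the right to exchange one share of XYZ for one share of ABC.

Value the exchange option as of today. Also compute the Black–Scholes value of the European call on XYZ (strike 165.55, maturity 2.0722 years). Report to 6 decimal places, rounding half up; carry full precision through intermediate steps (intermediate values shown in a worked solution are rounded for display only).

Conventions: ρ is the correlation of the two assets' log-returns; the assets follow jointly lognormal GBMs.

σ_eff = √(σ₁² + σ₂² − 2ρσ₁σ₂) = √(0.5855² + 0.3578² − 2·0.3146·0.5855·0.3578) = 0.582253
d₁ = (ln(S₁/S₂) + (q₂ − q₁ + σ_eff²/2)T) / (σ_eff√T) = (ln(223.14/172.22) + (0.0 − 0.0 + 0.169509)·2.6951) / 0.955871 = 0.748920
d₂ = d₁ − σ_eff√T = 0.748920 − 0.955871 = -0.206951
N(d₁) = 0.773047,  N(d₂) = 0.418024
V = S₁·e^{−q₁T}·N(d₁) − S₂·e^{−q₂T}·N(d₂) = 172.497803 − 71.992129 = 100.505673
[vanilla: XYZ call K=165.55]
σ√T = 0.3578·√2.0722 = 0.515058
d₁ = (ln(S/K) + (r+σ²/2)T) / (σ√T) = (ln(172.22/165.55) + (0.0417+0.3578²/2)·2.0722) / 0.515058 = (0.039499 + 0.219053) / 0.515058 = 0.501987
d₂ = d₁ − σ√T = 0.501987 − 0.515058 = -0.013071
e^{−rT} = 0.917217
N(d₁) = 0.692162,  N(d₂) = 0.494786
price = S·N(d₁) − K·e^{−rT}·N(d₂) = 119.204101 − 75.130901 = 44.073199

exchange price = 100.505673
price(XYZ call K=165.55) = 44.073199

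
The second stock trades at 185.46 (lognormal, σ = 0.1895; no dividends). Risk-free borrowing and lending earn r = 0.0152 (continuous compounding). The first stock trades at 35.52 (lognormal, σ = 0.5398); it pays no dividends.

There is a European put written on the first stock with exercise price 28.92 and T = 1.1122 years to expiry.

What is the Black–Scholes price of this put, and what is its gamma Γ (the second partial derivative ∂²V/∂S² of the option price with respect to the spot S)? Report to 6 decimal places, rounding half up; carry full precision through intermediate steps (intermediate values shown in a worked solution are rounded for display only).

σ√T = 0.5398·√1.1122 = 0.569278
d₁ = (ln(S/K) + (r+σ²/2)T) / (σ√T) = (ln(35.52/28.92) + (0.0152+0.5398²/2)·1.1122) / 0.569278 = (0.205563 + 0.178944) / 0.569278 = 0.675429
d₂ = d₁ − σ√T = 0.675429 − 0.569278 = 0.106151
e^{−rT} = 0.983237
N(−d₁) = 0.249702,  N(−d₂) = 0.457731
Put price V = K·e^{−rT}·N(−d₂) − S·N(−d₁) = 13.015685 − 8.869405 = 4.146279
φ(d₁) = (1/√(2π))·e^{−d₁²/2} = 0.317575
Γ = φ(d₁) / (S·σ·√T) = 0.015705

price = 4.146279
Γ = 0.015705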